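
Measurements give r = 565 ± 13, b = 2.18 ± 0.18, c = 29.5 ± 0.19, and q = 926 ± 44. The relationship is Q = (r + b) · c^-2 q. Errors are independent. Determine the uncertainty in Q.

Let u = r + b = 567. δu = √(δr² + δb²) = √(169 + 0.0324) = 13.0, so δu/u = 0.0229.
Q is then a monomial in u, c, q:
δQ/Q = √((δu/u)² + (-2·δc/c)² + (1·δq/q)²) = √(0.000525 + 0.000166 + 0.00226) = 0.0543
Q = 604, so δQ = 0.0543 × 604 = 32.8.

32.8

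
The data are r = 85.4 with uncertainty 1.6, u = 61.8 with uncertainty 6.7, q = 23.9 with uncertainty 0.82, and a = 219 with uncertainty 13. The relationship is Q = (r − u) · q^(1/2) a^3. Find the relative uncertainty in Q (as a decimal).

Let w = r − u = 23.6. δw = √(δr² + δu²) = √(2.56 + 44.9) = 6.89, so δw/w = 0.292.
Q is then a monomial in w, q, a:
δQ/Q = √((δw/w)² + (½·δq/q)² + (3·δa/a)²) = √(0.0852 + 0.000294 + 0.0317) = 0.342

0.342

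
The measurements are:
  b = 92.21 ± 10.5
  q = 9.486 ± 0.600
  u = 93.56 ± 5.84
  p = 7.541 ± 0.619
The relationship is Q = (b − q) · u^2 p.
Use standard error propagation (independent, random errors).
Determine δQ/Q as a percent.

19.6%

Let w = b − q = 82.72. δw = √(δb² + δq²) = √(110 + 0.360) = 10.5, so δw/w = 0.127.
Q is then a monomial in w, u, p:
δQ/Q = √((δw/w)² + (2·δu/u)² + (1·δp/p)²) = √(0.0162 + 0.0156 + 0.00674) = 0.196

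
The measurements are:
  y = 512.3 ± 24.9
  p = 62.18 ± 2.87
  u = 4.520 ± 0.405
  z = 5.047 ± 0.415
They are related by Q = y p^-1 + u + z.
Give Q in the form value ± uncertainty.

Let w = y·p^-1 = 8.239. δw/w = √((1·δy/y)² + (-1·δp/p)²) = √(0.00236 + 0.00213) = 0.0670, so δw = 0.552.
Q = w + u + z: δQ = √(δw² + δu² + δz²) = √(0.305 + 0.164 + 0.172) = 0.801
Q = 17.81.

17.81 ± 0.801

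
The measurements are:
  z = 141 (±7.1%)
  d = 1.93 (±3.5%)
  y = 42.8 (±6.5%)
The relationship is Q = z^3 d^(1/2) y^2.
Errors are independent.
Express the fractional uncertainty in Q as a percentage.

25.0%

Since Q is a product/quotient, work with relative uncertainties:
  (3·δz/z)² = (3×0.0710)² = 0.0454;  (½·δd/d)² = (0.5×0.0350)² = 0.000306;  (2·δy/y)² = (2×0.0650)² = 0.0169
δQ/Q = √(0.0626) = 0.250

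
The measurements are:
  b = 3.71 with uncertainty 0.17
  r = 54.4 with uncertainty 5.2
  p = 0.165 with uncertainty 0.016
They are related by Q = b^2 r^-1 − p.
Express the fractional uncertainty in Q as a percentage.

42.2%

Let w = b^2·r^-1 = 0.253. δw/w = √((2·δb/b)² + (-1·δr/r)²) = √(0.00840 + 0.00914) = 0.132, so δw = 0.0335.
Q = w − p: δQ = √(δw² + δp²) = √(0.00112 + 0.000256) = 0.0371
Q = 0.0880, so δQ/Q = 0.0371/0.0880 = 0.422.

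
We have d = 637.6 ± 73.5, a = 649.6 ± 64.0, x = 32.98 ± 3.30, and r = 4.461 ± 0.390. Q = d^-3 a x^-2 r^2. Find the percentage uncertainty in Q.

44.7%

Q is a product of powers, so relative uncertainties combine in quadrature:
  (-3·δd/d)² = (-3×0.115)² = 0.120;  (1·δa/a)² = (1×0.0985)² = 0.00971;  (-2·δx/x)² = (-2×0.100)² = 0.0400;  (2·δr/r)² = (2×0.0874)² = 0.0306
δQ/Q = √(0.200) = 0.447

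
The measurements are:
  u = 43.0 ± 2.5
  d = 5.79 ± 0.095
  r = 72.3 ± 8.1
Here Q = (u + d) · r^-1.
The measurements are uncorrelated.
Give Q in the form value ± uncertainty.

0.675 ± 0.0831

Let w = u + d = 48.8. δw = √(δu² + δd²) = √(6.25 + 0.00903) = 2.50, so δw/w = 0.0513.
Q is then a monomial in w, r:
δQ/Q = √((δw/w)² + (-1·δr/r)²) = √(0.00263 + 0.0126) = 0.123
Q = 0.675, so δQ = 0.123 × 0.675 = 0.0831.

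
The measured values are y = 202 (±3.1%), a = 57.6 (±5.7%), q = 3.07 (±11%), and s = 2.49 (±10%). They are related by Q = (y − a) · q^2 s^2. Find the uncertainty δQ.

Let u = y − a = 144. δu = √(δy² + δa²) = √(39.2 + 10.8) = 7.07, so δu/u = 0.0490.
Q is then a monomial in u, q, s:
δQ/Q = √((δu/u)² + (2·δq/q)² + (2·δs/s)²) = √(0.00240 + 0.0484 + 0.0400) = 0.301
Q = 8440, so δQ = 0.301 × 8440 = 2540.

2540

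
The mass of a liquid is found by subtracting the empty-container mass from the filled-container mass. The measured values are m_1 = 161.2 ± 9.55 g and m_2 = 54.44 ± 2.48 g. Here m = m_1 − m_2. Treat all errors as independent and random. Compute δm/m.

0.0924

Sums and differences: (δm)² = Σ (cᵢ δxᵢ)².
  (δm_1)² = 91.2;  (δm_2)² = 6.15
δm = √(97.4) = 9.87 g
m = 106.8 g, so δm/m = 9.87/106.8 = 0.0924.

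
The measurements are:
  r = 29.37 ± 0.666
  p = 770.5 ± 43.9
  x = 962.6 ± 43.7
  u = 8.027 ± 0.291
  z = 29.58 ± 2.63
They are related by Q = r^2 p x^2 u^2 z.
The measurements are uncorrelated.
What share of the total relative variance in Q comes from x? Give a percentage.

(δQ/Q)² = (2·δr/r)² + (1·δp/p)² + (2·δx/x)² + (2·δu/u)² + (1·δz/z)²
  r term: (2×0.0227)² = 0.00206
  p term: (1×0.0570)² = 0.00325
  x term: (2×0.0454)² = 0.00824
  u term: (2×0.0363)² = 0.00526
  z term: (1×0.0889)² = 0.00791
Total = 0.0267. Share from x = 0.00824/0.0267 = 0.309.

30.9%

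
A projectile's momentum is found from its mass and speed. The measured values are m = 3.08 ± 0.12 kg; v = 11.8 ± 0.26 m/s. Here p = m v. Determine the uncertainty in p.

Products/powers → add relative errors in quadrature, weighted by exponent:
  (1·δm/m)² = (1×0.0390)² = 0.00152;  (1·δv/v)² = (1×0.0220)² = 0.000485
δp/p = √(0.00200) = 0.0448
p = 36.3 kg·m/s, so δp = 0.0448 × 36.3 = 1.63 kg·m/s.

1.63 kg·m/s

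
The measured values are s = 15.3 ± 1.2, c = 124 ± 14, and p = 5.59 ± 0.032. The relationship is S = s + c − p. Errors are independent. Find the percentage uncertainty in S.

10.5%

Absolute uncertainties add in quadrature for a linear combination:
  (δs)² = 1.44;  (δc)² = 196;  (δp)² = 0.00102
δS = √(197) = 14.1
S = 134, so δS/S = 14.1/134 = 0.105.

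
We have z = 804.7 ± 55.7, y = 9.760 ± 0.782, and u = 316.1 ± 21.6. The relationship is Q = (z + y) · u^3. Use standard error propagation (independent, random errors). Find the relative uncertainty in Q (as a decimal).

Let w = z + y = 814.5. δw = √(δz² + δy²) = √(3100 + 0.612) = 55.7, so δw/w = 0.0684.
Q is then a monomial in w, u:
δQ/Q = √((δw/w)² + (3·δu/u)²) = √(0.00468 + 0.0420) = 0.216

0.216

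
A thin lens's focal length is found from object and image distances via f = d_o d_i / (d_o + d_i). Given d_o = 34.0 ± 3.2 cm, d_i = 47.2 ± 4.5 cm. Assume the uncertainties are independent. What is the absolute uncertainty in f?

∂f/∂d_o = (d_i/(d_o+d_i))² = 0.338;  ∂f/∂d_i = (d_o/(d_o+d_i))² = 0.175
δf = √((∂f/∂d_o · δd_o)² + (∂f/∂d_i · δd_i)²) = √(1.17 + 0.622) = 1.34 cm

1.34 cm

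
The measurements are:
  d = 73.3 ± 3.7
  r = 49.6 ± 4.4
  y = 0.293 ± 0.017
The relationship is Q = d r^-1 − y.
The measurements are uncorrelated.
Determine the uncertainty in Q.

Let p = d·r^-1 = 1.48. δp/p = √((1·δd/d)² + (-1·δr/r)²) = √(0.00255 + 0.00787) = 0.102, so δp = 0.151.
Q = p − y: δQ = √(δp² + δy²) = √(0.0228 + 0.000289) = 0.152

0.152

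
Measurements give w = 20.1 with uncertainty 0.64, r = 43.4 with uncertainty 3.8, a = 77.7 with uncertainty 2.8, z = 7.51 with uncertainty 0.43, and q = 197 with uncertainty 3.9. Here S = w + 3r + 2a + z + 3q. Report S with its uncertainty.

Absolute uncertainties add in quadrature for a linear combination:
  (δw)² = 0.410;  (3·δr)² = 130;  (2·δa)² = 31.4;  (δz)² = 0.185;  (3·δq)² = 137
δS = √(299) = 17.3
S = 904.

904 ± 17.3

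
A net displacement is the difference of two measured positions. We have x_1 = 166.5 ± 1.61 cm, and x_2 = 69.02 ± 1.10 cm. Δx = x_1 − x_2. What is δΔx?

For a sum/difference, combine absolute errors in quadrature:
  (δx_1)² = 2.59;  (δx_2)² = 1.21
δΔx = √(3.80) = 1.95 cm

1.95 cm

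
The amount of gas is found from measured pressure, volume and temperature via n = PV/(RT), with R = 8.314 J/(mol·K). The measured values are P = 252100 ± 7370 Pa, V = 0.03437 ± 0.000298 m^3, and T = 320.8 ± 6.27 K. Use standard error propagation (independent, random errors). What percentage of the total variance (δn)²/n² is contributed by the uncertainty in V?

(δn/n)² = (1·δP/P)² + (1·δV/V)² + (-1·δT/T)²
  P term: (1×0.0292)² = 0.000855
  V term: (1×0.00867)² = 7.52e-05
  T term: (-1×0.0195)² = 0.000382
Total = 0.00131. Share from V = 7.52e-05/0.00131 = 0.0573.

5.73%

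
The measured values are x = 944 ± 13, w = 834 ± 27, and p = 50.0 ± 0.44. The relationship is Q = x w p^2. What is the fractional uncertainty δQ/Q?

Q is a product of powers, so relative uncertainties combine in quadrature:
  (1·δx/x)² = (1×0.0138)² = 0.000190;  (1·δw/w)² = (1×0.0324)² = 0.00105;  (2·δp/p)² = (2×0.00880)² = 0.000310
δQ/Q = √(0.00155) = 0.0393

0.0393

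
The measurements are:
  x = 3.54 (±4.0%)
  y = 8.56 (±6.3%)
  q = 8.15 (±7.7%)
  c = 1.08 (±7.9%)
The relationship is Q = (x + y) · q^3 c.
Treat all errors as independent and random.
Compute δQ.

Let u = x + y = 12.1. δu = √(δx² + δy²) = √(0.0201 + 0.291) = 0.558, so δu/u = 0.0461.
Q is then a monomial in u, q, c:
δQ/Q = √((δu/u)² + (3·δq/q)² + (1·δc/c)²) = √(0.00212 + 0.0534 + 0.00624) = 0.248
Q = 7070, so δQ = 0.248 × 7070 = 1760.

1760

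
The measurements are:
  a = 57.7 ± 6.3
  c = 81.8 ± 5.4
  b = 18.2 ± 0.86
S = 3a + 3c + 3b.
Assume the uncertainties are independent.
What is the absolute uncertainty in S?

Absolute uncertainties add in quadrature for a linear combination:
  (3·δa)² = 357;  (3·δc)² = 262;  (3·δb)² = 6.66
δS = √(626) = 25.0

25.0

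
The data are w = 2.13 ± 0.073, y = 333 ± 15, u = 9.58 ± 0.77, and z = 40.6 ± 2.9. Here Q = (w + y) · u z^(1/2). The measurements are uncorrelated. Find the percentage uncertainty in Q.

9.87%

Let h = w + y = 335. δh = √(δw² + δy²) = √(0.00533 + 225) = 15.0, so δh/h = 0.0448.
Q is then a monomial in h, u, z:
δQ/Q = √((δh/h)² + (1·δu/u)² + (½·δz/z)²) = √(0.00200 + 0.00646 + 0.00128) = 0.0987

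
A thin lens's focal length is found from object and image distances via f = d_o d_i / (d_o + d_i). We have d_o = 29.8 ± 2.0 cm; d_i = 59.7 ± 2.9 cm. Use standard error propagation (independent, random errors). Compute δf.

0.946 cm

∂f/∂d_o = (d_i/(d_o+d_i))² = 0.445;  ∂f/∂d_i = (d_o/(d_o+d_i))² = 0.111
δf = √((∂f/∂d_o · δd_o)² + (∂f/∂d_i · δd_i)²) = √(0.792 + 0.103) = 0.946 cm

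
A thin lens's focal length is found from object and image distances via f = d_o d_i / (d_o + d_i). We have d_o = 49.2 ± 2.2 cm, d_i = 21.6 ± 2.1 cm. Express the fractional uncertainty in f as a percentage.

∂f/∂d_o = (d_i/(d_o+d_i))² = 0.0931;  ∂f/∂d_i = (d_o/(d_o+d_i))² = 0.483
δf = √((∂f/∂d_o · δd_o)² + (∂f/∂d_i · δd_i)²) = √(0.0419 + 1.03) = 1.03 cm
f = 15.0 cm, so δf/f = 1.03/15.0 = 0.0689.

6.89%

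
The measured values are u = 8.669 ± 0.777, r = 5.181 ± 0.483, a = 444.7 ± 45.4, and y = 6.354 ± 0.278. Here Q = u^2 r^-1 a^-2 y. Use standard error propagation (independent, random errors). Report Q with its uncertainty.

Relative error in a monomial: (δQ/Q)² = Σ (nᵢ · δxᵢ/xᵢ)².
  (2·δu/u)² = (2×0.0896)² = 0.0321;  (-1·δr/r)² = (-1×0.0932)² = 0.00869;  (-2·δa/a)² = (-2×0.102)² = 0.0417;  (1·δy/y)² = (1×0.0438)² = 0.00191
δQ/Q = √(0.0844) = 0.291
Q = 0.0004661, so δQ = 0.291 × 0.0004661 = 0.000135.

0.0004661 ± 0.000135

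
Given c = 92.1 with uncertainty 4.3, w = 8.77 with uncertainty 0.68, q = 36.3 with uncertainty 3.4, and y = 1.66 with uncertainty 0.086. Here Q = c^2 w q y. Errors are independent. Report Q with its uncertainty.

Since Q is a product/quotient, work with relative uncertainties:
  (2·δc/c)² = (2×0.0467)² = 0.00872;  (1·δw/w)² = (1×0.0775)² = 0.00601;  (1·δq/q)² = (1×0.0937)² = 0.00877;  (1·δy/y)² = (1×0.0518)² = 0.00268
δQ/Q = √(0.0262) = 0.162
Q = 4.48e+06, so δQ = 0.162 × 4.48e+06 = 7.25e+05.

(4.48 ± 0.725) × 10^6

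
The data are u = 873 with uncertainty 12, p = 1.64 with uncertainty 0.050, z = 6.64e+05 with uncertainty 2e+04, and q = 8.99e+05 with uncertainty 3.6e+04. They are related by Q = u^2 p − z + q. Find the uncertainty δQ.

Let w = u^2·p = 1.25e+06. δw/w = √((2·δu/u)² + (1·δp/p)²) = √(0.000756 + 0.000930) = 0.0411, so δw = 51300.
Q = w − z + q: δQ = √(δw² + δz² + δq²) = √(2.63e+09 + 4e+08 + 1.3e+09) = 65800

65800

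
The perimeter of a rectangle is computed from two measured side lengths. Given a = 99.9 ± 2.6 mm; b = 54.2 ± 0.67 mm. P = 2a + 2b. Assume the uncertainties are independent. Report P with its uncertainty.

308 ± 5.37 mm

P is a linear combination, so absolute uncertainties add in quadrature:
  (2·δa)² = 27.0;  (2·δb)² = 1.80
δP = √(28.8) = 5.37 mm
P = 308 mm.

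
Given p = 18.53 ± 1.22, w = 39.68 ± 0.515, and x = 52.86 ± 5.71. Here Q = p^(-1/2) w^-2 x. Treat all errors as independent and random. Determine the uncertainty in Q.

0.000904

Relative error in a monomial: (δQ/Q)² = Σ (nᵢ · δxᵢ/xᵢ)².
  (−½·δp/p)² = (-0.5×0.0658)² = 0.00108;  (-2·δw/w)² = (-2×0.0130)² = 0.000674;  (1·δx/x)² = (1×0.108)² = 0.0117
δQ/Q = √(0.0134) = 0.116
Q = 0.007799, so δQ = 0.116 × 0.007799 = 0.000904.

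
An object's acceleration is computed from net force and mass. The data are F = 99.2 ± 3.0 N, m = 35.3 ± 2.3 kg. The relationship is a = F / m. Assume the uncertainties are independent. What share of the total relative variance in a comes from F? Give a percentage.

(δa/a)² = (1·δF/F)² + (-1·δm/m)²
  F term: (1×0.0302)² = 0.000915
  m term: (-1×0.0652)² = 0.00425
Total = 0.00516. Share from F = 0.000915/0.00516 = 0.177.

17.7%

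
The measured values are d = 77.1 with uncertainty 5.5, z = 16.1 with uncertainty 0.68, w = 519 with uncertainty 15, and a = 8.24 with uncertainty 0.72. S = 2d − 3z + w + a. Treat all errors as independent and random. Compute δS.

Each term contributes (cᵢ δxᵢ)² to (δS)²:
  (2·δd)² = 121;  (3·δz)² = 4.16;  (δw)² = 225;  (δa)² = 0.518
δS = √(351) = 18.7

18.7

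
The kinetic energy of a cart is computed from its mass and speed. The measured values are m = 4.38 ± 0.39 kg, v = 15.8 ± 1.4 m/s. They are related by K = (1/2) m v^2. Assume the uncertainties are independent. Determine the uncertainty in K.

Since K is a product/quotient, work with relative uncertainties:
  (1·δm/m)² = (1×0.0890)² = 0.00793;  (2·δv/v)² = (2×0.0886)² = 0.0314
δK/K = √(0.0393) = 0.198
K = 547 J, so δK = 0.198 × 547 = 108 J.

108 J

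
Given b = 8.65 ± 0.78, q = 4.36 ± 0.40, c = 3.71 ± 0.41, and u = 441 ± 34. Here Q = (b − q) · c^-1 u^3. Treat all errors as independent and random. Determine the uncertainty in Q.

3.25e+07

Let w = b − q = 4.29. δw = √(δb² + δq²) = √(0.608 + 0.160) = 0.877, so δw/w = 0.204.
Q is then a monomial in w, c, u:
δQ/Q = √((δw/w)² + (-1·δc/c)² + (3·δu/u)²) = √(0.0418 + 0.0122 + 0.0535) = 0.328
Q = 9.92e+07, so δQ = 0.328 × 9.92e+07 = 3.25e+07.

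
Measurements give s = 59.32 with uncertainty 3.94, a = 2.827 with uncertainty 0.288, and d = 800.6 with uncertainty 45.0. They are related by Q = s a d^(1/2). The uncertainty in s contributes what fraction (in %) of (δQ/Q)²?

(δQ/Q)² = (1·δs/s)² + (1·δa/a)² + (½·δd/d)²
  s term: (1×0.0664)² = 0.00441
  a term: (1×0.102)² = 0.0104
  d term: (0.5×0.0562)² = 0.000790
Total = 0.0156. Share from s = 0.00441/0.0156 = 0.283.

28.3%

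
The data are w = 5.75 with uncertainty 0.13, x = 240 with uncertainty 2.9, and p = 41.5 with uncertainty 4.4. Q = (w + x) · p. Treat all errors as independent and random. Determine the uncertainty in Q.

Let u = w + x = 246. δu = √(δw² + δx²) = √(0.0169 + 8.41) = 2.90, so δu/u = 0.0118.
Q is then a monomial in u, p:
δQ/Q = √((δu/u)² + (1·δp/p)²) = √(0.000140 + 0.0112) = 0.107
Q = 10200, so δQ = 0.107 × 10200 = 1090.

1090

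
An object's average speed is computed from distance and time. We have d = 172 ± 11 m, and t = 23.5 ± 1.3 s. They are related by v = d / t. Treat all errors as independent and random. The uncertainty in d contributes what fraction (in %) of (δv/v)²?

57.2%

(δv/v)² = (1·δd/d)² + (-1·δt/t)²
  d term: (1×0.0640)² = 0.00409
  t term: (-1×0.0553)² = 0.00306
Total = 0.00715. Share from d = 0.00409/0.00715 = 0.572.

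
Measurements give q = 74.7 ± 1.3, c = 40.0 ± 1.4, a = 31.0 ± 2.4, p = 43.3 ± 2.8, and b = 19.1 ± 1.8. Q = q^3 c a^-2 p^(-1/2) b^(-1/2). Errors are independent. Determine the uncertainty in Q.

Relative error in a monomial: (δQ/Q)² = Σ (nᵢ · δxᵢ/xᵢ)².
  (3·δq/q)² = (3×0.0174)² = 0.00273;  (1·δc/c)² = (1×0.0350)² = 0.00122;  (-2·δa/a)² = (-2×0.0774)² = 0.0240;  (−½·δp/p)² = (-0.5×0.0647)² = 0.00105;  (−½·δb/b)² = (-0.5×0.0942)² = 0.00222
δQ/Q = √(0.0312) = 0.177
Q = 603, so δQ = 0.177 × 603 = 107.

107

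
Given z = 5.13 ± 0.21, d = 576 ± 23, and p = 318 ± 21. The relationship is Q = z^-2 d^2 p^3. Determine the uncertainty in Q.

9.27e+10

Since Q is a product/quotient, work with relative uncertainties:
  (-2·δz/z)² = (-2×0.0409)² = 0.00670;  (2·δd/d)² = (2×0.0399)² = 0.00638;  (3·δp/p)² = (3×0.0660)² = 0.0392
δQ/Q = √(0.0523) = 0.229
Q = 4.05e+11, so δQ = 0.229 × 4.05e+11 = 9.27e+10.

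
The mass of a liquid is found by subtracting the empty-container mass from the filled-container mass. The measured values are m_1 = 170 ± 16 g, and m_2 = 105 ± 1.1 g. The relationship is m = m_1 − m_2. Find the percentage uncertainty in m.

24.7%

Absolute uncertainties add in quadrature for a linear combination:
  (δm_1)² = 256;  (δm_2)² = 1.21
δm = √(257) = 16.0 g
m = 65.0 g, so δm/m = 16.0/65.0 = 0.247.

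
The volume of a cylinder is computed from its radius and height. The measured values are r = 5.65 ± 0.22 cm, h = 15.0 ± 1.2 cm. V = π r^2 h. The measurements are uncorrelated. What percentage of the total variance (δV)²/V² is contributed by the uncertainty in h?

(δV/V)² = (2·δr/r)² + (1·δh/h)²
  r term: (2×0.0389)² = 0.00606
  h term: (1×0.0800)² = 0.00640
Total = 0.0125. Share from h = 0.00640/0.0125 = 0.513.

51.3%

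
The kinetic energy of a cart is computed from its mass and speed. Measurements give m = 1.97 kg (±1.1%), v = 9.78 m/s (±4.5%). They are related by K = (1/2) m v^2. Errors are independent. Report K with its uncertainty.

94.2 ± 8.54 J

Since K is a product/quotient, work with relative uncertainties:
  (1·δm/m)² = (1×0.0110)² = 0.000121;  (2·δv/v)² = (2×0.0450)² = 0.00810
δK/K = √(0.00822) = 0.0907
K = 94.2 J, so δK = 0.0907 × 94.2 = 8.54 J.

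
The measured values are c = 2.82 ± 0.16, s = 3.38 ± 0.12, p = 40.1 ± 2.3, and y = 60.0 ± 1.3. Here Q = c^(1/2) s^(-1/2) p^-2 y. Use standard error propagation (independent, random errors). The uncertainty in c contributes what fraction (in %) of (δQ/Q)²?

5.46%

(δQ/Q)² = (½·δc/c)² + (−½·δs/s)² + (-2·δp/p)² + (1·δy/y)²
  c term: (0.5×0.0567)² = 0.000805
  s term: (-0.5×0.0355)² = 0.000315
  p term: (-2×0.0574)² = 0.0132
  y term: (1×0.0217)² = 0.000469
Total = 0.0147. Share from c = 0.000805/0.0147 = 0.0546.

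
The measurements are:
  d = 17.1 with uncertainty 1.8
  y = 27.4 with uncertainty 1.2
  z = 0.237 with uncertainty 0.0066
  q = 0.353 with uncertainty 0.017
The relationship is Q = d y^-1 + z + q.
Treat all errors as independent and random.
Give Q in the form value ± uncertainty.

Let p = d·y^-1 = 0.624. δp/p = √((1·δd/d)² + (-1·δy/y)²) = √(0.0111 + 0.00192) = 0.114, so δp = 0.0712.
Q = p + z + q: δQ = √(δp² + δz² + δq²) = √(0.00506 + 4.36e-05 + 0.000289) = 0.0735
Q = 1.21.

1.21 ± 0.0735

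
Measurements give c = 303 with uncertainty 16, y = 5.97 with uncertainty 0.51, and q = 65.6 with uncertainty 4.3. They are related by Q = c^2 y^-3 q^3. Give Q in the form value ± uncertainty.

Since Q is a product/quotient, work with relative uncertainties:
  (2·δc/c)² = (2×0.0528)² = 0.0112;  (-3·δy/y)² = (-3×0.0854)² = 0.0657;  (3·δq/q)² = (3×0.0655)² = 0.0387
δQ/Q = √(0.116) = 0.340
Q = 1.22e+08, so δQ = 0.340 × 1.22e+08 = 4.14e+07.

(1.22 ± 0.414) × 10^8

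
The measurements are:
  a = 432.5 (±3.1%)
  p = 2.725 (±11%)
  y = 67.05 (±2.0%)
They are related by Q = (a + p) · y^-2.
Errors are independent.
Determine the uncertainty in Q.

Let u = a + p = 435.2. δu = √(δa² + δp²) = √(180 + 0.0899) = 13.4, so δu/u = 0.0308.
Q is then a monomial in u, y:
δQ/Q = √((δu/u)² + (-2·δy/y)²) = √(0.000949 + 0.00160) = 0.0505
Q = 0.09681, so δQ = 0.0505 × 0.09681 = 0.00489.

0.00489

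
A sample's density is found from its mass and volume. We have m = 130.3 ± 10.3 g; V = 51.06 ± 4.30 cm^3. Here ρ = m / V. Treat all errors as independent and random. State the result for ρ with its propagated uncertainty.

2.552 ± 0.295 g/cm^3

Each factor contributes (exponent × relative error)² to (δρ/ρ)²:
  (1·δm/m)² = (1×0.0790)² = 0.00625;  (-1·δV/V)² = (-1×0.0842)² = 0.00709
δρ/ρ = √(0.0133) = 0.116
ρ = 2.552 g/cm^3, so δρ = 0.116 × 2.552 = 0.295 g/cm^3.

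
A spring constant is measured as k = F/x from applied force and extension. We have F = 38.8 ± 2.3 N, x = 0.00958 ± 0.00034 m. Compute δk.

280 N/m

k is a product of powers, so relative uncertainties combine in quadrature:
  (1·δF/F)² = (1×0.0593)² = 0.00351;  (-1·δx/x)² = (-1×0.0355)² = 0.00126
δk/k = √(0.00477) = 0.0691
k = 4050 N/m, so δk = 0.0691 × 4050 = 280 N/m.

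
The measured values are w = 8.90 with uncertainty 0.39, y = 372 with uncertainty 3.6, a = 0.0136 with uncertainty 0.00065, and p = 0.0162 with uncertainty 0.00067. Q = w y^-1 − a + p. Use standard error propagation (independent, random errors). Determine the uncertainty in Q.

0.00142

Let h = w·y^-1 = 0.0239. δh/h = √((1·δw/w)² + (-1·δy/y)²) = √(0.00192 + 9.37e-05) = 0.0449, so δh = 0.00107.
Q = h − a + p: δQ = √(δh² + δa² + δp²) = √(1.15e-06 + 4.22e-07 + 4.49e-07) = 0.00142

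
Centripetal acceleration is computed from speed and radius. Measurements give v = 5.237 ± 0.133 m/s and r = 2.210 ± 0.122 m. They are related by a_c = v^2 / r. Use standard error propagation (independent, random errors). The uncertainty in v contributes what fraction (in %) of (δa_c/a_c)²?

(δa_c/a_c)² = (2·δv/v)² + (-1·δr/r)²
  v term: (2×0.0254)² = 0.00258
  r term: (-1×0.0552)² = 0.00305
Total = 0.00563. Share from v = 0.00258/0.00563 = 0.458.

45.8%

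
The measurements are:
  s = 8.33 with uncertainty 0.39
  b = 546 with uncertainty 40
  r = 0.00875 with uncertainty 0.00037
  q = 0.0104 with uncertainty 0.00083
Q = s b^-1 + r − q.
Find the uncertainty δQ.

Let p = s·b^-1 = 0.0153. δp/p = √((1·δs/s)² + (-1·δb/b)²) = √(0.00219 + 0.00537) = 0.0869, so δp = 0.00133.
Q = p + r − q: δQ = √(δp² + δr² + δq²) = √(1.76e-06 + 1.37e-07 + 6.89e-07) = 0.00161

0.00161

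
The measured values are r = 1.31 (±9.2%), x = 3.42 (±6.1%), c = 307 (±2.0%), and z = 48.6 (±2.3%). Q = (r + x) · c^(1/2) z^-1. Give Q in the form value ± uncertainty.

1.71 ± 0.0968

Let u = r + x = 4.73. δu = √(δr² + δx²) = √(0.0145 + 0.0435) = 0.241, so δu/u = 0.0509.
Q is then a monomial in u, c, z:
δQ/Q = √((δu/u)² + (½·δc/c)² + (-1·δz/z)²) = √(0.00259 + 0.000100 + 0.000529) = 0.0568
Q = 1.71, so δQ = 0.0568 × 1.71 = 0.0968.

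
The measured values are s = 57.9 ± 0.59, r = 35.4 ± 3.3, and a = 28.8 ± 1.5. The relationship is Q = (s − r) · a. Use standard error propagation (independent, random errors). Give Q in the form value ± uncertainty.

648 ± 102

Let u = s − r = 22.5. δu = √(δs² + δr²) = √(0.348 + 10.9) = 3.35, so δu/u = 0.149.
Q is then a monomial in u, a:
δQ/Q = √((δu/u)² + (1·δa/a)²) = √(0.0222 + 0.00271) = 0.158
Q = 648, so δQ = 0.158 × 648 = 102.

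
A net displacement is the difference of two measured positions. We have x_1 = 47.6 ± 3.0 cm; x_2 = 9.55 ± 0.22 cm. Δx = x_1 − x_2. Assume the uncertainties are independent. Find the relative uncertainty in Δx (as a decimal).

For a sum/difference, combine absolute errors in quadrature:
  (δx_1)² = 9.00;  (δx_2)² = 0.0484
δΔx = √(9.05) = 3.01 cm
Δx = 38.0 cm, so δΔx/Δx = 3.01/38.0 = 0.0791.

0.0791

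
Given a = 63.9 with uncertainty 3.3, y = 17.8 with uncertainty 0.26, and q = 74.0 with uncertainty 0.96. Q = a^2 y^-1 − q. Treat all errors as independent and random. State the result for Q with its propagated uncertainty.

155 ± 23.9

Let p = a^2·y^-1 = 229. δp/p = √((2·δa/a)² + (-1·δy/y)²) = √(0.0107 + 0.000213) = 0.104, so δp = 23.9.
Q = p − q: δQ = √(δp² + δq²) = √(573 + 0.922) = 23.9
Q = 155.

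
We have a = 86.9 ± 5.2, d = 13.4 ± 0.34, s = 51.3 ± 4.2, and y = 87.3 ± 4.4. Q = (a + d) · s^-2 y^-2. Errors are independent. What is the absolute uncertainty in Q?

9.96e-07

Let u = a + d = 100. δu = √(δa² + δd²) = √(27.0 + 0.116) = 5.21, so δu/u = 0.0520.
Q is then a monomial in u, s, y:
δQ/Q = √((δu/u)² + (-2·δs/s)² + (-2·δy/y)²) = √(0.00270 + 0.0268 + 0.0102) = 0.199
Q = 5e-06, so δQ = 0.199 × 5e-06 = 9.96e-07.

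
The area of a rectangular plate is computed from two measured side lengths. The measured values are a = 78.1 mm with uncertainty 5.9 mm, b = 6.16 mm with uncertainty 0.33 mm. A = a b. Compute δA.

Relative error in a monomial: (δA/A)² = Σ (nᵢ · δxᵢ/xᵢ)².
  (1·δa/a)² = (1×0.0755)² = 0.00571;  (1·δb/b)² = (1×0.0536)² = 0.00287
δA/A = √(0.00858) = 0.0926
A = 481 mm^2, so δA = 0.0926 × 481 = 44.6 mm^2.

44.6 mm^2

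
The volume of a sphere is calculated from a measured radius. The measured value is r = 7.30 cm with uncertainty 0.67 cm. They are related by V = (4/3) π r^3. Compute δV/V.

0.275

V ∝ r^3, so δV/V = |3| · δr/r = 3 × 0.0918 = 0.275.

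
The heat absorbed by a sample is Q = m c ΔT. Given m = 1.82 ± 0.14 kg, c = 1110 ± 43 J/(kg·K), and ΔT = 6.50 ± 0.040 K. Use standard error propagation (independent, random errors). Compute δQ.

For a monomial Q ∝ m, c, ΔT, fractional errors add in quadrature:
  (1·δm/m)² = (1×0.0769)² = 0.00592;  (1·δc/c)² = (1×0.0387)² = 0.00150;  (1·δΔT/ΔT)² = (1×0.00615)² = 3.79e-05
δQ/Q = √(0.00746) = 0.0863
Q = 13100 J, so δQ = 0.0863 × 13100 = 1130 J.

1130 J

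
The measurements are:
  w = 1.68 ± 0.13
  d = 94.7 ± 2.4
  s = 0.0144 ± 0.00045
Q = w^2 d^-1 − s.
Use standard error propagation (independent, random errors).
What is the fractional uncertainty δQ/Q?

0.305

Let p = w^2·d^-1 = 0.0298. δp/p = √((2·δw/w)² + (-1·δd/d)²) = √(0.0240 + 0.000642) = 0.157, so δp = 0.00467.
Q = p − s: δQ = √(δp² + δs²) = √(2.18e-05 + 2.02e-07) = 0.00470
Q = 0.0154, so δQ/Q = 0.00470/0.0154 = 0.305.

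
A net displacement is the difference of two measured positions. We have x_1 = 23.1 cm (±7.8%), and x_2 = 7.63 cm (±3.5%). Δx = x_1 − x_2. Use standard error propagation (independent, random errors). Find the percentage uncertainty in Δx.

11.8%

Δx is a linear combination, so absolute uncertainties add in quadrature:
  (δx_1)² = 3.25;  (δx_2)² = 0.0713
δΔx = √(3.32) = 1.82 cm
Δx = 15.5 cm, so δΔx/Δx = 1.82/15.5 = 0.118.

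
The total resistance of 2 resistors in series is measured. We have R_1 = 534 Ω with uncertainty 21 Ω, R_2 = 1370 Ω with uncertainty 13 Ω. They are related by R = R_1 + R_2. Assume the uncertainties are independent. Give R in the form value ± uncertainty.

1900 ± 24.7 Ω

Absolute uncertainties add in quadrature for a linear combination:
  (δR_1)² = 441;  (δR_2)² = 169
δR = √(610) = 24.7 Ω
R = 1900 Ω.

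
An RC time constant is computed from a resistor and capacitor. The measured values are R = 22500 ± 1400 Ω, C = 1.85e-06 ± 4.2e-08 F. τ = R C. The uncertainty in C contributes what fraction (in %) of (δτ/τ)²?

(δτ/τ)² = (1·δR/R)² + (1·δC/C)²
  R term: (1×0.0622)² = 0.00387
  C term: (1×0.0227)² = 0.000515
Total = 0.00439. Share from C = 0.000515/0.00439 = 0.117.

11.7%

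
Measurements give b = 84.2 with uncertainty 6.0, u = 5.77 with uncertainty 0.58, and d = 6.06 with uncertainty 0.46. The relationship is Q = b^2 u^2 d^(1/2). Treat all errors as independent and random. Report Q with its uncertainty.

(5.81 ± 1.45) × 10^5

For a monomial Q ∝ b^2, u^2, d^(1/2), fractional errors add in quadrature:
  (2·δb/b)² = (2×0.0713)² = 0.0203;  (2·δu/u)² = (2×0.101)² = 0.0404;  (½·δd/d)² = (0.5×0.0759)² = 0.00144
δQ/Q = √(0.0622) = 0.249
Q = 5.81e+05, so δQ = 0.249 × 5.81e+05 = 1.45e+05.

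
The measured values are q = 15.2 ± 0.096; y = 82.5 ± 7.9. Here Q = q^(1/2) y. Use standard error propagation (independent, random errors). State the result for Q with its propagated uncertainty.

Each factor contributes (exponent × relative error)² to (δQ/Q)²:
  (½·δq/q)² = (0.5×0.00632)² = 9.97e-06;  (1·δy/y)² = (1×0.0958)² = 0.00917
δQ/Q = √(0.00918) = 0.0958
Q = 322, so δQ = 0.0958 × 322 = 30.8.

322 ± 30.8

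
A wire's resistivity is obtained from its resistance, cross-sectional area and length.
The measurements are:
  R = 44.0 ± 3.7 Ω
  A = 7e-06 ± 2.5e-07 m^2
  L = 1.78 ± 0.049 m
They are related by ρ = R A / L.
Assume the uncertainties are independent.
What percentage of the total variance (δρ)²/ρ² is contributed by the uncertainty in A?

(δρ/ρ)² = (1·δR/R)² + (1·δA/A)² + (-1·δL/L)²
  R term: (1×0.0841)² = 0.00707
  A term: (1×0.0357)² = 0.00128
  L term: (-1×0.0275)² = 0.000758
Total = 0.00910. Share from A = 0.00128/0.00910 = 0.140.

14.0%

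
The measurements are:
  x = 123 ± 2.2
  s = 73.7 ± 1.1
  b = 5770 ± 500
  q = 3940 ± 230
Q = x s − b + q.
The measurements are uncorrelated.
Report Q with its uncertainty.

7240 ± 589

Let p = x·s = 9070. δp/p = √((1·δx/x)² + (1·δs/s)²) = √(0.000320 + 0.000223) = 0.0233, so δp = 211.
Q = p − b + q: δQ = √(δp² + δb² + δq²) = √(44600 + 2.5e+05 + 52900) = 589
Q = 7240.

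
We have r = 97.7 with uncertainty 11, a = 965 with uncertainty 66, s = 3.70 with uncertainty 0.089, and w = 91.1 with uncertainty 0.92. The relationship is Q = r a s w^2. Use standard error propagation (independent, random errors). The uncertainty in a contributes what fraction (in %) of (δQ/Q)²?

(δQ/Q)² = (1·δr/r)² + (1·δa/a)² + (1·δs/s)² + (2·δw/w)²
  r term: (1×0.113)² = 0.0127
  a term: (1×0.0684)² = 0.00468
  s term: (1×0.0241)² = 0.000579
  w term: (2×0.0101)² = 0.000408
Total = 0.0183. Share from a = 0.00468/0.0183 = 0.255.

25.5%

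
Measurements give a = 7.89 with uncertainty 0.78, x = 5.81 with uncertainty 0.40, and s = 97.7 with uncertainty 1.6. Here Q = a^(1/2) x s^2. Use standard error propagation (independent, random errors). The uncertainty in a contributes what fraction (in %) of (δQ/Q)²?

29.6%

(δQ/Q)² = (½·δa/a)² + (1·δx/x)² + (2·δs/s)²
  a term: (0.5×0.0989)² = 0.00244
  x term: (1×0.0688)² = 0.00474
  s term: (2×0.0164)² = 0.00107
Total = 0.00826. Share from a = 0.00244/0.00826 = 0.296.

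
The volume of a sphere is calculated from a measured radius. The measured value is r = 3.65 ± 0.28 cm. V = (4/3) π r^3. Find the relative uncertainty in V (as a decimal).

For a monomial V ∝ r^3, fractional errors add in quadrature:
  (3·δr/r)² = (3×0.0767)² = 0.0530
δV/V = √(0.0530) = 0.230

0.230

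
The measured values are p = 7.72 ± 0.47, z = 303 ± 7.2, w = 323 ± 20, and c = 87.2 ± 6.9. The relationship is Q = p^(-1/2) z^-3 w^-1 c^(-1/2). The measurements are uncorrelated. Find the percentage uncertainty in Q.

10.7%

Since Q is a product/quotient, work with relative uncertainties:
  (−½·δp/p)² = (-0.5×0.0609)² = 0.000927;  (-3·δz/z)² = (-3×0.0238)² = 0.00508;  (-1·δw/w)² = (-1×0.0619)² = 0.00383;  (−½·δc/c)² = (-0.5×0.0791)² = 0.00157
δQ/Q = √(0.0114) = 0.107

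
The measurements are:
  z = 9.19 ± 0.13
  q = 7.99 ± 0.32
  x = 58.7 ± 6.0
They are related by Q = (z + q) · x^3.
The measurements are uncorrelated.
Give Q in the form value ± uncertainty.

Let u = z + q = 17.2. δu = √(δz² + δq²) = √(0.0169 + 0.102) = 0.345, so δu/u = 0.0201.
Q is then a monomial in u, x:
δQ/Q = √((δu/u)² + (3·δx/x)²) = √(0.000404 + 0.0940) = 0.307
Q = 3.47e+06, so δQ = 0.307 × 3.47e+06 = 1.07e+06.

(3.47 ± 1.07) × 10^6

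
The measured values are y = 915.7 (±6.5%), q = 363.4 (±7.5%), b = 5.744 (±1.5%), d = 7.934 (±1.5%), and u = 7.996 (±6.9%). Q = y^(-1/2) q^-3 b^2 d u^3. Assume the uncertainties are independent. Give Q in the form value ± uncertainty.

For a monomial Q ∝ y^(-1/2), q^-3, b^2, d, u^3, fractional errors add in quadrature:
  (−½·δy/y)² = (-0.5×0.0650)² = 0.00106;  (-3·δq/q)² = (-3×0.0750)² = 0.0506;  (2·δb/b)² = (2×0.0150)² = 0.000900;  (1·δd/d)² = (1×0.0150)² = 0.000225;  (3·δu/u)² = (3×0.0690)² = 0.0428
δQ/Q = √(0.0957) = 0.309
Q = 9.215e-05, so δQ = 0.309 × 9.215e-05 = 2.85e-05.

(9.215 ± 2.85) × 10^-5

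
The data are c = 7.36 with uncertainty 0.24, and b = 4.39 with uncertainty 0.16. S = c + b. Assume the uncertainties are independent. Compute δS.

0.288

Each term contributes (cᵢ δxᵢ)² to (δS)²:
  (δc)² = 0.0576;  (δb)² = 0.0256
δS = √(0.0832) = 0.288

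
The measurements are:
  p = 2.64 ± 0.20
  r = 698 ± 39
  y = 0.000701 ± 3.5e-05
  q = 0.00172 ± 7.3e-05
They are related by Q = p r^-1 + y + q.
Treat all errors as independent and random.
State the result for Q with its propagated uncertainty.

Let w = p·r^-1 = 0.00378. δw/w = √((1·δp/p)² + (-1·δr/r)²) = √(0.00574 + 0.00312) = 0.0941, so δw = 0.000356.
Q = w + y + q: δQ = √(δw² + δy² + δq²) = √(1.27e-07 + 1.22e-09 + 5.33e-09) = 0.000365
Q = 0.00620.

0.00620 ± 0.000365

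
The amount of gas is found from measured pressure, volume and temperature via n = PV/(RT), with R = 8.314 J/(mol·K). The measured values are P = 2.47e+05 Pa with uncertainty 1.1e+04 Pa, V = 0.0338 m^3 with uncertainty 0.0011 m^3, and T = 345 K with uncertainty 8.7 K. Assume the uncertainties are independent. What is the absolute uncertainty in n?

Each factor contributes (exponent × relative error)² to (δn/n)²:
  (1·δP/P)² = (1×0.0445)² = 0.00198;  (1·δV/V)² = (1×0.0325)² = 0.00106;  (-1·δT/T)² = (-1×0.0252)² = 0.000636
δn/n = √(0.00368) = 0.0606
n = 2.91 mol, so δn = 0.0606 × 2.91 = 0.177 mol.

0.177 mol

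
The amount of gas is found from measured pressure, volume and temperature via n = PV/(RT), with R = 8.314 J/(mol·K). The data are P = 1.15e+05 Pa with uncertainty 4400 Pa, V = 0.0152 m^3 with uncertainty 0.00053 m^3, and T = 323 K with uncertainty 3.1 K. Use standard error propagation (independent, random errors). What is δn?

For a monomial n ∝ P, V, T^-1, fractional errors add in quadrature:
  (1·δP/P)² = (1×0.0383)² = 0.00146;  (1·δV/V)² = (1×0.0349)² = 0.00122;  (-1·δT/T)² = (-1×0.00960)² = 9.21e-05
δn/n = √(0.00277) = 0.0526
n = 0.651 mol, so δn = 0.0526 × 0.651 = 0.0343 mol.

0.0343 mol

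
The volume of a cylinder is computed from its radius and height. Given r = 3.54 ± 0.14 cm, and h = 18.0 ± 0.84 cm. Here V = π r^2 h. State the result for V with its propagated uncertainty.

709 ± 65.1 cm^3

Products/powers → add relative errors in quadrature, weighted by exponent:
  (2·δr/r)² = (2×0.0395)² = 0.00626;  (1·δh/h)² = (1×0.0467)² = 0.00218
δV/V = √(0.00843) = 0.0918
V = 709 cm^3, so δV = 0.0918 × 709 = 65.1 cm^3.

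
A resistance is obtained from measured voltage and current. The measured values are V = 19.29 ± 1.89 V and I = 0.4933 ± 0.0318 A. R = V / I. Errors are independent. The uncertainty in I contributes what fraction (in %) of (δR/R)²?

30.2%

(δR/R)² = (1·δV/V)² + (-1·δI/I)²
  V term: (1×0.0980)² = 0.00960
  I term: (-1×0.0645)² = 0.00416
Total = 0.0138. Share from I = 0.00416/0.0138 = 0.302.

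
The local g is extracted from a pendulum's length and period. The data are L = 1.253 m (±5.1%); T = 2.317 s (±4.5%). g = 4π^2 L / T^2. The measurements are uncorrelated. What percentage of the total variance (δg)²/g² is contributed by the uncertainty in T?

75.7%

(δg/g)² = (1·δL/L)² + (-2·δT/T)²
  L term: (1×0.0510)² = 0.00260
  T term: (-2×0.0450)² = 0.00810
Total = 0.0107. Share from T = 0.00810/0.0107 = 0.757.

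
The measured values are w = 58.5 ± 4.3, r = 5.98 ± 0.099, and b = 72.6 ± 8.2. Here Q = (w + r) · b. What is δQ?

Let u = w + r = 64.5. δu = √(δw² + δr²) = √(18.5 + 0.00980) = 4.30, so δu/u = 0.0667.
Q is then a monomial in u, b:
δQ/Q = √((δu/u)² + (1·δb/b)²) = √(0.00445 + 0.0128) = 0.131
Q = 4680, so δQ = 0.131 × 4680 = 614.

614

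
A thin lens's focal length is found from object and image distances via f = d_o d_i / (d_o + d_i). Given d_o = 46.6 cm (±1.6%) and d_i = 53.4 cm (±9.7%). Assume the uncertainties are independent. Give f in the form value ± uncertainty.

∂f/∂d_o = (d_i/(d_o+d_i))² = 0.285;  ∂f/∂d_i = (d_o/(d_o+d_i))² = 0.217
δf = √((∂f/∂d_o · δd_o)² + (∂f/∂d_i · δd_i)²) = √(0.0452 + 1.27) = 1.14 cm
f = 24.9 cm.

24.9 ± 1.14 cm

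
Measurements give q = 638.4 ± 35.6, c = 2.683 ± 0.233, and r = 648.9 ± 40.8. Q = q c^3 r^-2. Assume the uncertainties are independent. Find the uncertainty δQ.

Products/powers → add relative errors in quadrature, weighted by exponent:
  (1·δq/q)² = (1×0.0558)² = 0.00311;  (3·δc/c)² = (3×0.0868)² = 0.0679;  (-2·δr/r)² = (-2×0.0629)² = 0.0158
δQ/Q = √(0.0868) = 0.295
Q = 0.02928, so δQ = 0.295 × 0.02928 = 0.00863.

0.00863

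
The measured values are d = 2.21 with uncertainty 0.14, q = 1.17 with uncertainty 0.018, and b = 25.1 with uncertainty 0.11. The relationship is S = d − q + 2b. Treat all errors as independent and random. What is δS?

Sums and differences: (δS)² = Σ (cᵢ δxᵢ)².
  (δd)² = 0.0196;  (δq)² = 0.000324;  (2·δb)² = 0.0484
δS = √(0.0683) = 0.261

0.261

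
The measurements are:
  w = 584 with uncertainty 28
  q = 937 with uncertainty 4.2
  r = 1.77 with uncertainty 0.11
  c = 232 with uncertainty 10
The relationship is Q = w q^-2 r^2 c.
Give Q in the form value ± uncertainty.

0.483 ± 0.0678

Products/powers → add relative errors in quadrature, weighted by exponent:
  (1·δw/w)² = (1×0.0479)² = 0.00230;  (-2·δq/q)² = (-2×0.00448)² = 8.04e-05;  (2·δr/r)² = (2×0.0621)² = 0.0154;  (1·δc/c)² = (1×0.0431)² = 0.00186
δQ/Q = √(0.0197) = 0.140
Q = 0.483, so δQ = 0.140 × 0.483 = 0.0678.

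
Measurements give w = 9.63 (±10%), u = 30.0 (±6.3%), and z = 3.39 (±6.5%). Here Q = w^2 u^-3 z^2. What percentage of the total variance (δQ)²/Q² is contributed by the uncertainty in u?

38.6%

(δQ/Q)² = (2·δw/w)² + (-3·δu/u)² + (2·δz/z)²
  w term: (2×0.100)² = 0.0400
  u term: (-3×0.0630)² = 0.0357
  z term: (2×0.0650)² = 0.0169
Total = 0.0926. Share from u = 0.0357/0.0926 = 0.386.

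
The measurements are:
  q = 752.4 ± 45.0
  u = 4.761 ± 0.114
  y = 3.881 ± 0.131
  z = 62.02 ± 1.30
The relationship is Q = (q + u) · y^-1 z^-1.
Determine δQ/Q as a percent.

Let w = q + u = 757.2. δw = √(δq² + δu²) = √(2020 + 0.0130) = 45.0, so δw/w = 0.0594.
Q is then a monomial in w, y, z:
δQ/Q = √((δw/w)² + (-1·δy/y)² + (-1·δz/z)²) = √(0.00353 + 0.00114 + 0.000439) = 0.0715

7.15%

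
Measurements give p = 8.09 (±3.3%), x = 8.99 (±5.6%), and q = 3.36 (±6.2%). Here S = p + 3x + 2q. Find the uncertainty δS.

S is a linear combination, so absolute uncertainties add in quadrature:
  (δp)² = 0.0713;  (3·δx)² = 2.28;  (2·δq)² = 0.174
δS = √(2.53) = 1.59

1.59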